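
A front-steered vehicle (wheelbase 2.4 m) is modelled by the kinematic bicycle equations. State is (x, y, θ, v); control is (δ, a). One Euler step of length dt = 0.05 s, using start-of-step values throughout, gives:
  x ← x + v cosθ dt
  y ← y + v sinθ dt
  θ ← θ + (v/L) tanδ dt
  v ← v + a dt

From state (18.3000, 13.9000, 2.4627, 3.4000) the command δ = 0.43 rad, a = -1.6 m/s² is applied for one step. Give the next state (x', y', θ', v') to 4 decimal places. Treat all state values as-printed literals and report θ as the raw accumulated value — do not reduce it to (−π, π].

x' = 18.3000 + 3.4000·cos(2.4627)·0.05 = 18.1677
y' = 13.9000 + 3.4000·sin(2.4627)·0.05 = 14.0067
θ' = 2.4627 + (3.4000/2.4)·tan(0.43)·0.05 = 2.4952
v' = 3.4000 − 1.6000·0.05 = 3.3200

(18.1677, 14.0067, 2.4952, 3.3200)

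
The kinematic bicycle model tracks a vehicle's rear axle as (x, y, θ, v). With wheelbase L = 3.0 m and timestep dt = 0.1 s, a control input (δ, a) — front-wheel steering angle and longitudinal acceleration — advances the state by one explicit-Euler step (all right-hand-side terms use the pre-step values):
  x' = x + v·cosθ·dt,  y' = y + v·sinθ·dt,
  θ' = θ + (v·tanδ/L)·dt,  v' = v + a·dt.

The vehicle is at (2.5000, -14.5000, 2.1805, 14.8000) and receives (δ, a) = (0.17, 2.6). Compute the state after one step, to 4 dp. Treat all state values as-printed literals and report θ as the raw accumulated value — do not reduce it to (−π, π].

x' = 2.5000 + 14.8000·cos(2.1805)·0.1 = 1.6525
y' = -14.5000 + 14.8000·sin(2.1805)·0.1 = -13.2867
θ' = 2.1805 + (14.8000/3.0)·tan(0.17)·0.1 = 2.2652
v' = 14.8000 + 2.6000·0.1 = 15.0600

(1.6525, -13.2867, 2.2652, 15.0600)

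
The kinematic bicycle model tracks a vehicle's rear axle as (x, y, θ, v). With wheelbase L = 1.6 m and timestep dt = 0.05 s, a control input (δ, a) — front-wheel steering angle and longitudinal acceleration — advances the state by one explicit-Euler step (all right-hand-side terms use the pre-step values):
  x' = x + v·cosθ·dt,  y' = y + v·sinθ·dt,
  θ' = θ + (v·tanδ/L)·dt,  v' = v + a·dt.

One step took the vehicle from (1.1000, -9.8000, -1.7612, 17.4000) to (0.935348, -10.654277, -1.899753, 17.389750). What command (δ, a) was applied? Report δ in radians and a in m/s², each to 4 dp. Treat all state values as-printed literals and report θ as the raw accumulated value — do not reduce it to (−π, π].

a = (v'−v)/dt = (-0.010250)/0.05 = -0.2050
Δθ = θ'−θ = -0.138553;  (v·dt/L) = 17.4000·0.05/1.6 = 0.543750
tan δ = Δθ·L/(v·dt) = -0.254810  →  δ = -0.2495

δ = -0.2495, a = -0.2050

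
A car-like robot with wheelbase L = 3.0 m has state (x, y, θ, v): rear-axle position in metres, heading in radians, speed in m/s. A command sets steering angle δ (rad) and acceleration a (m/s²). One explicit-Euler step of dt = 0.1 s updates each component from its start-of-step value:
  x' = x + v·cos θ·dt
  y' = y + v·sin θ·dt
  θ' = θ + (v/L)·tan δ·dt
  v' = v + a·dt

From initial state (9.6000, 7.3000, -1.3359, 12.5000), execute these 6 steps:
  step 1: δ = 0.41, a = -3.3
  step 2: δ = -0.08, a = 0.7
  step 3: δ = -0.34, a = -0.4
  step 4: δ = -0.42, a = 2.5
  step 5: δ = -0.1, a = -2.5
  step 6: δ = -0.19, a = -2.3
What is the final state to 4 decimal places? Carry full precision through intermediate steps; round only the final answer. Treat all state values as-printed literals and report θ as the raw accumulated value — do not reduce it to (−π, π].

(11.2206, 0.1879, -1.6331, 11.9700)

after step 1 (δ=0.41, a=-3.3): (9.890928, 6.084327, -1.154804, 12.170000)
after step 2 (δ=-0.08, a=0.7): (10.382715, 4.971118, -1.187326, 12.240000)
after step 3 (δ=-0.34, a=-0.4): (10.840663, 3.836015, -1.331651, 12.200000)
after step 4 (δ=-0.42, a=2.5): (11.129647, 2.650735, -1.513257, 12.450000)
after step 5 (δ=-0.1, a=-2.5): (11.201244, 1.407795, -1.554896, 12.200000)
after step 6 (δ=-0.19, a=-2.3): (11.220642, 0.187949, -1.633106, 11.970000)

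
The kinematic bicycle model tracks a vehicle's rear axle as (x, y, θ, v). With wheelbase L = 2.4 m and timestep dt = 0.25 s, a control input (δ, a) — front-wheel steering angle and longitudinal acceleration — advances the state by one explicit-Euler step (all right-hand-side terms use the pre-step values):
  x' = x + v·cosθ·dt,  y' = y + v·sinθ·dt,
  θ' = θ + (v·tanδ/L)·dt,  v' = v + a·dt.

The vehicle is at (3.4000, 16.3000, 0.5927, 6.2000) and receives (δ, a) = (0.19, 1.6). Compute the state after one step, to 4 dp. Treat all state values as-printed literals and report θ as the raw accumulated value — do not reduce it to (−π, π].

(4.6856, 17.1658, 0.7169, 6.6000)

x' = 3.4000 + 6.2000·cos(0.5927)·0.25 = 4.6856
y' = 16.3000 + 6.2000·sin(0.5927)·0.25 = 17.1658
θ' = 0.5927 + (6.2000/2.4)·tan(0.19)·0.25 = 0.7169
v' = 6.2000 + 1.6000·0.25 = 6.6000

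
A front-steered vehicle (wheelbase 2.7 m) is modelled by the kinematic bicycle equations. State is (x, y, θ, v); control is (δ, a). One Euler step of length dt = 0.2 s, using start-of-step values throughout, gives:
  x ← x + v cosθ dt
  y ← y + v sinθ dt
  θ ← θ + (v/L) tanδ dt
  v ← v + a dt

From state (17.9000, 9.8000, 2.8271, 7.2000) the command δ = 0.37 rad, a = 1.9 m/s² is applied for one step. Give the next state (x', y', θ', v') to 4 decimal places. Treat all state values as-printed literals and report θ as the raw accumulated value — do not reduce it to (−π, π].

(16.5306, 10.2454, 3.0340, 7.5800)

x' = 17.9000 + 7.2000·cos(2.8271)·0.2 = 16.5306
y' = 9.8000 + 7.2000·sin(2.8271)·0.2 = 10.2454
θ' = 2.8271 + (7.2000/2.7)·tan(0.37)·0.2 = 3.0340
v' = 7.2000 + 1.9000·0.2 = 7.5800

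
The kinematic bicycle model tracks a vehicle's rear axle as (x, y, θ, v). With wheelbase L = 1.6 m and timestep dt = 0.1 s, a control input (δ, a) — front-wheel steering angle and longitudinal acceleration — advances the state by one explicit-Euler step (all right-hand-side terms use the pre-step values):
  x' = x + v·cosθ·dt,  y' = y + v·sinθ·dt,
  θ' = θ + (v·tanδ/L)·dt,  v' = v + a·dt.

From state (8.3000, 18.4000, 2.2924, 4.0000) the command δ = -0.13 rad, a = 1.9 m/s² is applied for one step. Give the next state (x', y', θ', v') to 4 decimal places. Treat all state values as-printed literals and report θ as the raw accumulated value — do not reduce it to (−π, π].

(8.0358, 18.7003, 2.2597, 4.1900)

x' = 8.3000 + 4.0000·cos(2.2924)·0.1 = 8.0358
y' = 18.4000 + 4.0000·sin(2.2924)·0.1 = 18.7003
θ' = 2.2924 + (4.0000/1.6)·tan(-0.13)·0.1 = 2.2597
v' = 4.0000 + 1.9000·0.1 = 4.1900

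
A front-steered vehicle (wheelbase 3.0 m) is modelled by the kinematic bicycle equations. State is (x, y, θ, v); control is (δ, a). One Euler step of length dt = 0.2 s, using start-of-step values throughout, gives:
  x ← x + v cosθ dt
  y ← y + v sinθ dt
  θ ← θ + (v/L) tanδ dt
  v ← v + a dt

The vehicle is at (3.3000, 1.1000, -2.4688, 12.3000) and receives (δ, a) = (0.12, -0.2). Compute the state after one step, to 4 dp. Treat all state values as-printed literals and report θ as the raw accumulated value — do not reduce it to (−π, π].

x' = 3.3000 + 12.3000·cos(-2.4688)·0.2 = 1.3761
y' = 1.1000 + 12.3000·sin(-2.4688)·0.2 = -0.4330
θ' = -2.4688 + (12.3000/3.0)·tan(0.12)·0.2 = -2.3699
v' = 12.3000 − 0.2000·0.2 = 12.2600

(1.3761, -0.4330, -2.3699, 12.2600)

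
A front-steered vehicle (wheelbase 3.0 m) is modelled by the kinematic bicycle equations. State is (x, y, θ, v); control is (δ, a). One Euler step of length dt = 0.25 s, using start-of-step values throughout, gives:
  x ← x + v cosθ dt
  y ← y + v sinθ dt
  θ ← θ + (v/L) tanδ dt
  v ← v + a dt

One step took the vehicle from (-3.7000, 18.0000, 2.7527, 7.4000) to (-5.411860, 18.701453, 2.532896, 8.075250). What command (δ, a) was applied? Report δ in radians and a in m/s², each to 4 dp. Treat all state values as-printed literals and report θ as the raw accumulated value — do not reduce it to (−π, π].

δ = -0.3424, a = 2.7010

a = (v'−v)/dt = (0.675250)/0.25 = 2.7010
Δθ = θ'−θ = -0.219804;  (v·dt/L) = 7.4000·0.25/3.0 = 0.616667
tan δ = Δθ·L/(v·dt) = -0.356439  →  δ = -0.3424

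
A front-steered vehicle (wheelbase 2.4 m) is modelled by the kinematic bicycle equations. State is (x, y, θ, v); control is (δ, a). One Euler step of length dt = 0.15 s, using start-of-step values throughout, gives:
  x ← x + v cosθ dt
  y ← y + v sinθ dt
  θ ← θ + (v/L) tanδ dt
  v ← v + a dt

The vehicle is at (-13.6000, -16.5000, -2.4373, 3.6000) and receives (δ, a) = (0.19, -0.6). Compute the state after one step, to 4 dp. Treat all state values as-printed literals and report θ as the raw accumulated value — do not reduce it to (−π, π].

(-14.0115, -16.8496, -2.3940, 3.5100)

x' = -13.6000 + 3.6000·cos(-2.4373)·0.15 = -14.0115
y' = -16.5000 + 3.6000·sin(-2.4373)·0.15 = -16.8496
θ' = -2.4373 + (3.6000/2.4)·tan(0.19)·0.15 = -2.3940
v' = 3.6000 − 0.6000·0.15 = 3.5100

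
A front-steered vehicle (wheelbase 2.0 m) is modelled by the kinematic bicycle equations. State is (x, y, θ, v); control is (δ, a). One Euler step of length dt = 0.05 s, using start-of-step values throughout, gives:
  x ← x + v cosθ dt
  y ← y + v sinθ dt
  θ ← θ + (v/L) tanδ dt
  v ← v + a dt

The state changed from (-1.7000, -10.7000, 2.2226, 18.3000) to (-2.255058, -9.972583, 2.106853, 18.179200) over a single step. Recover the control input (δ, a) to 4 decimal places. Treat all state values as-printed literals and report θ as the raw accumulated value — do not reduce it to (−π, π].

a = (v'−v)/dt = (-0.120800)/0.05 = -2.4160
Δθ = θ'−θ = -0.115747;  (v·dt/L) = 18.3000·0.05/2.0 = 0.457500
tan δ = Δθ·L/(v·dt) = -0.252999  →  δ = -0.2478

δ = -0.2478, a = -2.4160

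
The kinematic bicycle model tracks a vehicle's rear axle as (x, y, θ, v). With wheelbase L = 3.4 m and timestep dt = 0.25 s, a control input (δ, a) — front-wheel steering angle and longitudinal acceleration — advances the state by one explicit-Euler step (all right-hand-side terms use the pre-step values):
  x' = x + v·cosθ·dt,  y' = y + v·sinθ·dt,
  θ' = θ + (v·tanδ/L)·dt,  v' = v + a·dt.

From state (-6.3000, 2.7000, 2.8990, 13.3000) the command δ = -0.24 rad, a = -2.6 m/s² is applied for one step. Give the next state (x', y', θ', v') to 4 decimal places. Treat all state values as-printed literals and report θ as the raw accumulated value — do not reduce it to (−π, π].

(-9.5276, 3.4987, 2.6597, 12.6500)

x' = -6.3000 + 13.3000·cos(2.8990)·0.25 = -9.5276
y' = 2.7000 + 13.3000·sin(2.8990)·0.25 = 3.4987
θ' = 2.8990 + (13.3000/3.4)·tan(-0.24)·0.25 = 2.6597
v' = 13.3000 − 2.6000·0.25 = 12.6500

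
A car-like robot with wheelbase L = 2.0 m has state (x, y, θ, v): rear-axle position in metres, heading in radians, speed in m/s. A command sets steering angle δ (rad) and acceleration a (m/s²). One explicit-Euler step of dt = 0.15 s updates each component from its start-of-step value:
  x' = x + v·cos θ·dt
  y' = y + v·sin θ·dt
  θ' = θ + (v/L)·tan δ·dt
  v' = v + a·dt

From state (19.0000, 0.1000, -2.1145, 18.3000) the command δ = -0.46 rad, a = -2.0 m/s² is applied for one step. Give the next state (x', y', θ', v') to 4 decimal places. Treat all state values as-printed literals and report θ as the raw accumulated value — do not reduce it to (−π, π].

(17.5800, -2.2492, -2.7945, 18.0000)

x' = 19.0000 + 18.3000·cos(-2.1145)·0.15 = 17.5800
y' = 0.1000 + 18.3000·sin(-2.1145)·0.15 = -2.2492
θ' = -2.1145 + (18.3000/2.0)·tan(-0.46)·0.15 = -2.7945
v' = 18.3000 − 2.0000·0.15 = 18.0000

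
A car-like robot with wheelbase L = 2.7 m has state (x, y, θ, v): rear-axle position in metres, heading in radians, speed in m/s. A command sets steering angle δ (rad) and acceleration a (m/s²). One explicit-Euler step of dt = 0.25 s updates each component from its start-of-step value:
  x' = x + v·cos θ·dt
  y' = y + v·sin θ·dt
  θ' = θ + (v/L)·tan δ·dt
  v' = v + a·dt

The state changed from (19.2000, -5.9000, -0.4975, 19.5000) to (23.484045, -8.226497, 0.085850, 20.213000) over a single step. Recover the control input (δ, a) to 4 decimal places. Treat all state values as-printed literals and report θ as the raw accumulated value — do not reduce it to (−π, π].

a = (v'−v)/dt = (0.713000)/0.25 = 2.8520
Δθ = θ'−θ = 0.583350;  (v·dt/L) = 19.5000·0.25/2.7 = 1.805556
tan δ = Δθ·L/(v·dt) = 0.323086  →  δ = 0.3125

δ = 0.3125, a = 2.8520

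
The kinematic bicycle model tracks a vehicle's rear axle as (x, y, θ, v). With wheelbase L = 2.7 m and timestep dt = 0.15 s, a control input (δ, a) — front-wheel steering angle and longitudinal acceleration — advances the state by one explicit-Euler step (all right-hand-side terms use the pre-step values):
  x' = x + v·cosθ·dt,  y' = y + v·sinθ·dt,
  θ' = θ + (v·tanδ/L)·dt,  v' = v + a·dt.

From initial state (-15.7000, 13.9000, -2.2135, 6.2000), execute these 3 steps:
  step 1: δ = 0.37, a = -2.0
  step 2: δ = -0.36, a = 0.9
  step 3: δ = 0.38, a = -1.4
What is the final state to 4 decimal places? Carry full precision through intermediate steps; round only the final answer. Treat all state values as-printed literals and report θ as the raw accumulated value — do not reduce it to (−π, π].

(-17.2239, 11.6527, -2.0694, 5.8250)

after step 1 (δ=0.37, a=-2.0): (-16.257407, 13.155555, -2.079903, 5.900000)
after step 2 (δ=-0.36, a=0.9): (-16.688753, 12.382791, -2.203279, 6.035000)
after step 3 (δ=0.38, a=-1.4): (-17.223891, 11.652650, -2.069365, 5.825000)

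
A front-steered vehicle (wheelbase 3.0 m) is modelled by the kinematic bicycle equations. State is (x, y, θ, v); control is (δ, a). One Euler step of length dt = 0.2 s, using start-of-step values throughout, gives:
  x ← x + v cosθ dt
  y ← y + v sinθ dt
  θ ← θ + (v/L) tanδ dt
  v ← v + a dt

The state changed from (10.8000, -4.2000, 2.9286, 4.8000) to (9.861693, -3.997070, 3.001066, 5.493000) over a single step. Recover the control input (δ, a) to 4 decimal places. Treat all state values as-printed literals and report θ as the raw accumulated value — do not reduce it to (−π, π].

δ = 0.2227, a = 3.4650

a = (v'−v)/dt = (0.693000)/0.2 = 3.4650
Δθ = θ'−θ = 0.072466;  (v·dt/L) = 4.8000·0.2/3.0 = 0.320000
tan δ = Δθ·L/(v·dt) = 0.226456  →  δ = 0.2227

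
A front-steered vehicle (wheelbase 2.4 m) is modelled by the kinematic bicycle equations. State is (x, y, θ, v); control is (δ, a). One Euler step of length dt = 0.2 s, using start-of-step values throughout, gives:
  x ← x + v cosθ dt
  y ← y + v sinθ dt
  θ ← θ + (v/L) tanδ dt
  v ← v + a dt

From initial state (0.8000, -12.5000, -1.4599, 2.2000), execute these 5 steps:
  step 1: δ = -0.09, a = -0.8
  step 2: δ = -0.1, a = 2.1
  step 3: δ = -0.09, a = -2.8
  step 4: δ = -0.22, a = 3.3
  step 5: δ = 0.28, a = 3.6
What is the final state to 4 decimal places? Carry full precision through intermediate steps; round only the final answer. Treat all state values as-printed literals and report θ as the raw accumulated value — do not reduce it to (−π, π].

(0.9594, -14.7252, -1.4861, 3.2800)

after step 1 (δ=-0.09, a=-0.8): (0.848694, -12.937297, -1.476445, 2.040000)
after step 2 (δ=-0.1, a=2.1): (0.887133, -13.343483, -1.493502, 2.460000)
after step 3 (δ=-0.09, a=-2.8): (0.925124, -13.834014, -1.512002, 1.900000)
after step 4 (δ=-0.22, a=3.3): (0.947453, -14.213357, -1.547408, 2.560000)
after step 5 (δ=0.28, a=3.6): (0.959427, -14.725217, -1.486063, 3.280000)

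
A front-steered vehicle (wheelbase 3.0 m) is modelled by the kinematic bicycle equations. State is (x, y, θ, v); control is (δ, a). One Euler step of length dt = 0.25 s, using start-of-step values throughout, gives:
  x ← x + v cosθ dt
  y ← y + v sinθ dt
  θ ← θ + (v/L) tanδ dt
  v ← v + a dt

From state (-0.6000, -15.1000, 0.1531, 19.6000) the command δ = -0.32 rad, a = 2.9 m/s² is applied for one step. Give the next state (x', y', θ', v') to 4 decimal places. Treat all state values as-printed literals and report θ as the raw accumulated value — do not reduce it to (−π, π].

(4.2427, -14.3527, -0.3882, 20.3250)

x' = -0.6000 + 19.6000·cos(0.1531)·0.25 = 4.2427
y' = -15.1000 + 19.6000·sin(0.1531)·0.25 = -14.3527
θ' = 0.1531 + (19.6000/3.0)·tan(-0.32)·0.25 = -0.3882
v' = 19.6000 + 2.9000·0.25 = 20.3250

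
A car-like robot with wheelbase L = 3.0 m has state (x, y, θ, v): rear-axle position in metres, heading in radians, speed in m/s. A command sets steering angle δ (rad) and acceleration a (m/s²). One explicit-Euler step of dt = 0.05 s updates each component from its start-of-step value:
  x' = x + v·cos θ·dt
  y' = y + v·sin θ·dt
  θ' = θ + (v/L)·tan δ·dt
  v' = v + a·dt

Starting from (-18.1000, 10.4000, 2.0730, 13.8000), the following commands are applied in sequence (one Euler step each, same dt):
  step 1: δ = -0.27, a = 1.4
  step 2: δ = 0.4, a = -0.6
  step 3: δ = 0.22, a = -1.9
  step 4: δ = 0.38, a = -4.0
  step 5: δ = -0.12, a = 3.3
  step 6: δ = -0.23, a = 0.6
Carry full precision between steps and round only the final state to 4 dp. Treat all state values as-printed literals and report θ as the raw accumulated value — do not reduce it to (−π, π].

(-20.3029, 13.8711, 2.1694, 13.7400)

after step 1 (δ=-0.27, a=1.4): (-18.432137, 11.004802, 2.009346, 13.870000)
after step 2 (δ=0.4, a=-0.6): (-18.726616, 11.632675, 2.107081, 13.840000)
after step 3 (δ=0.22, a=-1.9): (-19.080190, 12.227527, 2.158663, 13.745000)
after step 4 (δ=0.38, a=-4.0): (-19.461330, 12.799405, 2.250162, 13.545000)
after step 5 (δ=-0.12, a=3.3): (-19.886846, 13.326286, 2.222941, 13.710000)
after step 6 (δ=-0.23, a=0.6): (-20.302871, 13.871111, 2.169439, 13.740000)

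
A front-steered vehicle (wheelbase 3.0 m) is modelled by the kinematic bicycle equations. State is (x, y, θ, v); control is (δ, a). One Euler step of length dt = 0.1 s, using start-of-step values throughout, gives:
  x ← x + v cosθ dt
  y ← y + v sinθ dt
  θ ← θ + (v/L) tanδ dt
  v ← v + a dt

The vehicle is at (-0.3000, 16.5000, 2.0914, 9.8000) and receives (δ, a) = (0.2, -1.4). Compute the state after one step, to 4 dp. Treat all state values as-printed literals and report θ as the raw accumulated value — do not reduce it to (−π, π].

x' = -0.3000 + 9.8000·cos(2.0914)·0.1 = -0.7875
y' = 16.5000 + 9.8000·sin(2.0914)·0.1 = 17.3502
θ' = 2.0914 + (9.8000/3.0)·tan(0.2)·0.1 = 2.1576
v' = 9.8000 − 1.4000·0.1 = 9.6600

(-0.7875, 17.3502, 2.1576, 9.6600)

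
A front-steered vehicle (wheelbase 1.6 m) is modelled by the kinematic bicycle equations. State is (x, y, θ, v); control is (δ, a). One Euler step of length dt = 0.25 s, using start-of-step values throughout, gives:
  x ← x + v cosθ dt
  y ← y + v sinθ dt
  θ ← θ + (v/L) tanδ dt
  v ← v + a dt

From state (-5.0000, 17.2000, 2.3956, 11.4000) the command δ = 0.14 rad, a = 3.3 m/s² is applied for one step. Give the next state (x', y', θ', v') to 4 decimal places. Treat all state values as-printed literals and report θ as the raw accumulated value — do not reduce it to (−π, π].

x' = -5.0000 + 11.4000·cos(2.3956)·0.25 = -7.0931
y' = 17.2000 + 11.4000·sin(2.3956)·0.25 = 19.1343
θ' = 2.3956 + (11.4000/1.6)·tan(0.14)·0.25 = 2.6466
v' = 11.4000 + 3.3000·0.25 = 12.2250

(-7.0931, 19.1343, 2.6466, 12.2250)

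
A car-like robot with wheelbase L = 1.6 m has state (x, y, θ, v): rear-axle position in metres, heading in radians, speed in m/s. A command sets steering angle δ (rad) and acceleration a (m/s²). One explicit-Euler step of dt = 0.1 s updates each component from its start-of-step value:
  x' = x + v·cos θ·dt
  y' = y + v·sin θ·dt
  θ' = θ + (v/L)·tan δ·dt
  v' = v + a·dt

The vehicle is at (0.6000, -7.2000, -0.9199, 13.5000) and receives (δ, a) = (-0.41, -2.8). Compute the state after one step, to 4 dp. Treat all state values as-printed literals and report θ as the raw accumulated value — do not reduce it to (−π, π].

(1.4180, -8.2740, -1.2866, 13.2200)

x' = 0.6000 + 13.5000·cos(-0.9199)·0.1 = 1.4180
y' = -7.2000 + 13.5000·sin(-0.9199)·0.1 = -8.2740
θ' = -0.9199 + (13.5000/1.6)·tan(-0.41)·0.1 = -1.2866
v' = 13.5000 − 2.8000·0.1 = 13.2200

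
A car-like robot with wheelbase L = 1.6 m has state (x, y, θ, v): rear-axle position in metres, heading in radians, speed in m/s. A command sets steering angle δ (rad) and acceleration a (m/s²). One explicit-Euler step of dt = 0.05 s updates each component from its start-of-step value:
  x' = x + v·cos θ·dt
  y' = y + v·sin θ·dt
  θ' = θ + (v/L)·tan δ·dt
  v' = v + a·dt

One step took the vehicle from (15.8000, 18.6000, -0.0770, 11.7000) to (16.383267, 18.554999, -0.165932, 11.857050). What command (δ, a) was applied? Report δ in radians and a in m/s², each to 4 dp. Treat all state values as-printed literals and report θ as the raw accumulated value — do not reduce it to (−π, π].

a = (v'−v)/dt = (0.157050)/0.05 = 3.1410
Δθ = θ'−θ = -0.088932;  (v·dt/L) = 11.7000·0.05/1.6 = 0.365625
tan δ = Δθ·L/(v·dt) = -0.243233  →  δ = -0.2386

δ = -0.2386, a = 3.1410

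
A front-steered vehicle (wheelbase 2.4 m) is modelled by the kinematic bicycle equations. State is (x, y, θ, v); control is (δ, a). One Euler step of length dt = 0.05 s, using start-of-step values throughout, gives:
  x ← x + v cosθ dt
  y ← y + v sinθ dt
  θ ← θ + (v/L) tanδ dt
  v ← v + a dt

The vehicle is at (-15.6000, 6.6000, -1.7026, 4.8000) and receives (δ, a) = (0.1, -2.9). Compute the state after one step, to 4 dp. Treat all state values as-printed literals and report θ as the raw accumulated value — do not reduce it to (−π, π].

x' = -15.6000 + 4.8000·cos(-1.7026)·0.05 = -15.6315
y' = 6.6000 + 4.8000·sin(-1.7026)·0.05 = 6.3621
θ' = -1.7026 + (4.8000/2.4)·tan(0.1)·0.05 = -1.6926
v' = 4.8000 − 2.9000·0.05 = 4.6550

(-15.6315, 6.3621, -1.6926, 4.6550)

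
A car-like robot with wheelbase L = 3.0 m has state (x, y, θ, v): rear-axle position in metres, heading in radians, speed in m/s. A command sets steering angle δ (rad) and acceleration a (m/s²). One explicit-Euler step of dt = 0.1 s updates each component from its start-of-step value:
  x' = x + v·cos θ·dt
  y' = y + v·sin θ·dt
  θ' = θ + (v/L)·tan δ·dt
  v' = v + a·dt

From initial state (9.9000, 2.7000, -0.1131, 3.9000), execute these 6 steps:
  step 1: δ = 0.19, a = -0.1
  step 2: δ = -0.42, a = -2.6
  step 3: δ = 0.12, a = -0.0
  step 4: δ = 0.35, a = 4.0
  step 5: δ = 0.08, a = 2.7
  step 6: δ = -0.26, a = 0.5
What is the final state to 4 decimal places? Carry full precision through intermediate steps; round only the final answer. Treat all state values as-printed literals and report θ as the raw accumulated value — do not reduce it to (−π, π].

after step 1 (δ=0.19, a=-0.1): (10.287508, 2.655985, -0.088098, 3.890000)
after step 2 (δ=-0.42, a=-2.6): (10.675000, 2.621759, -0.146004, 3.630000)
after step 3 (δ=0.12, a=-0.0): (11.034137, 2.568948, -0.131414, 3.630000)
after step 4 (δ=0.35, a=4.0): (11.394008, 2.521382, -0.087245, 4.030000)
after step 5 (δ=0.08, a=2.7): (11.795475, 2.486266, -0.076476, 4.300000)
after step 6 (δ=-0.26, a=0.5): (12.224218, 2.453414, -0.114606, 4.350000)

(12.2242, 2.4534, -0.1146, 4.3500)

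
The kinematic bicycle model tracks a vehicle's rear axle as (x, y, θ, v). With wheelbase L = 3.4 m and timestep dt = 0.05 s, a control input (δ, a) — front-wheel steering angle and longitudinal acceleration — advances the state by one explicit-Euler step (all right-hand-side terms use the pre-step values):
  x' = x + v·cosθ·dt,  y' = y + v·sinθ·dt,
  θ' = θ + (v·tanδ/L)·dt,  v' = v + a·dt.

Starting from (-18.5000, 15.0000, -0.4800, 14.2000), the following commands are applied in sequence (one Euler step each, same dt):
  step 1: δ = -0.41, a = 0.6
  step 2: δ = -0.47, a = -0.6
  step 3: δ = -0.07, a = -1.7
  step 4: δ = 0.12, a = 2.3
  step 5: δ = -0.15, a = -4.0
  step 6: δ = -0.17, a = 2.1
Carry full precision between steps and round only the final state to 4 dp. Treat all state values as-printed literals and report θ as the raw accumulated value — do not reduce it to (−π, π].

(-15.0781, 12.5018, -0.7337, 14.1350)

after step 1 (δ=-0.41, a=0.6): (-17.870234, 14.672137, -0.570761, 14.230000)
after step 2 (δ=-0.47, a=-0.6): (-17.271514, 14.287733, -0.677061, 14.200000)
after step 3 (δ=-0.07, a=-1.7): (-16.718127, 13.842914, -0.691702, 14.115000)
after step 4 (δ=0.12, a=2.3): (-16.174586, 13.392752, -0.666673, 14.230000)
after step 5 (δ=-0.15, a=-4.0): (-15.615430, 12.952779, -0.698300, 14.030000)
after step 6 (δ=-0.17, a=2.1): (-15.078125, 12.501773, -0.733717, 14.135000)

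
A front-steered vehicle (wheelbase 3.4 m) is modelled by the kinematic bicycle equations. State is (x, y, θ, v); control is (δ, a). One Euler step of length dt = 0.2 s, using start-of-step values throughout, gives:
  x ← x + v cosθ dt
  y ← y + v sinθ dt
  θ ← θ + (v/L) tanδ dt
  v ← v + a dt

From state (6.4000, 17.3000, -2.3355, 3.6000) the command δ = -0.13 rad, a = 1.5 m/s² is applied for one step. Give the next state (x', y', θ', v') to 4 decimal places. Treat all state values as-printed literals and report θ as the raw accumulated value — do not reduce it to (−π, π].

(5.9015, 16.7805, -2.3632, 3.9000)

x' = 6.4000 + 3.6000·cos(-2.3355)·0.2 = 5.9015
y' = 17.3000 + 3.6000·sin(-2.3355)·0.2 = 16.7805
θ' = -2.3355 + (3.6000/3.4)·tan(-0.13)·0.2 = -2.3632
v' = 3.6000 + 1.5000·0.2 = 3.9000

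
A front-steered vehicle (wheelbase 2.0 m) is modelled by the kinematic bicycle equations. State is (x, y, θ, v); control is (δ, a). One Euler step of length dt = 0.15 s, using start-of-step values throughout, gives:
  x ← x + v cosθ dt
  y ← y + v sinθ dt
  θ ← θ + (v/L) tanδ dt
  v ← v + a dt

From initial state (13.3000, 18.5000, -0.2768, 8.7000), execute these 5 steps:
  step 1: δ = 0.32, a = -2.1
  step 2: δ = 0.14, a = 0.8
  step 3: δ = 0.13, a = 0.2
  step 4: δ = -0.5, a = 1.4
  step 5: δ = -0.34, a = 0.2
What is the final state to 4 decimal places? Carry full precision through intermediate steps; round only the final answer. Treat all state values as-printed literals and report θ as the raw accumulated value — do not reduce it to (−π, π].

after step 1 (δ=0.32, a=-2.1): (14.555325, 18.143371, -0.060568, 8.385000)
after step 2 (δ=0.14, a=0.8): (15.810769, 18.067238, 0.028054, 8.505000)
after step 3 (δ=0.13, a=0.2): (17.086017, 18.103023, 0.111448, 8.535000)
after step 4 (δ=-0.5, a=1.4): (18.358324, 18.245409, -0.238254, 8.745000)
after step 5 (δ=-0.34, a=0.2): (19.633019, 17.935827, -0.470261, 8.775000)

(19.6330, 17.9358, -0.4703, 8.7750)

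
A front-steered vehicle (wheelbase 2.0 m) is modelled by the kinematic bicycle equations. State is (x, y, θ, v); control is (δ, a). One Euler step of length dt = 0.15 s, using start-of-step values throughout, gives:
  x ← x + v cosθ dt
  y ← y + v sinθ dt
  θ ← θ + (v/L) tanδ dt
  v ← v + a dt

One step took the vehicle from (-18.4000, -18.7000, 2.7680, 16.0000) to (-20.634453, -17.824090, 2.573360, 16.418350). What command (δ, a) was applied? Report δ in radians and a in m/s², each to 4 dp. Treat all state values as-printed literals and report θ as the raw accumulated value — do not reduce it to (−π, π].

δ = -0.1608, a = 2.7890

a = (v'−v)/dt = (0.418350)/0.15 = 2.7890
Δθ = θ'−θ = -0.194640;  (v·dt/L) = 16.0000·0.15/2.0 = 1.200000
tan δ = Δθ·L/(v·dt) = -0.162200  →  δ = -0.1608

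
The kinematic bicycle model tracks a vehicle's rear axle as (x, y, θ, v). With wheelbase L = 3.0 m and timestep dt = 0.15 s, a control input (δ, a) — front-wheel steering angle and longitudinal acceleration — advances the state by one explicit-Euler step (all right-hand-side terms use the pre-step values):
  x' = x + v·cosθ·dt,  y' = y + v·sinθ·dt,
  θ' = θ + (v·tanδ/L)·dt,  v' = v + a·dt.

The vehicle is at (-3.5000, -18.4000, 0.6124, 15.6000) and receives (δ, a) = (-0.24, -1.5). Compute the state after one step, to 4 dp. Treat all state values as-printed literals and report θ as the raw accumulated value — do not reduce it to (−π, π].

(-1.5852, -17.0549, 0.4215, 15.3750)

x' = -3.5000 + 15.6000·cos(0.6124)·0.15 = -1.5852
y' = -18.4000 + 15.6000·sin(0.6124)·0.15 = -17.0549
θ' = 0.6124 + (15.6000/3.0)·tan(-0.24)·0.15 = 0.4215
v' = 15.6000 − 1.5000·0.15 = 15.3750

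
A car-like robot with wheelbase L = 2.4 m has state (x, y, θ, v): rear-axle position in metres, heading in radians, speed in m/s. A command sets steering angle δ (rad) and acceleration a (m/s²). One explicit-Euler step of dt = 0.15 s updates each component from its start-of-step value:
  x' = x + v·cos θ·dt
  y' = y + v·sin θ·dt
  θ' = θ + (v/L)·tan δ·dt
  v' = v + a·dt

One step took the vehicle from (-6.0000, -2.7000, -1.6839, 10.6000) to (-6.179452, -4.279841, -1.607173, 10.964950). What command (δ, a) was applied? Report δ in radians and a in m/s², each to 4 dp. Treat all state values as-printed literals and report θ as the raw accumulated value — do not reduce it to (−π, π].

a = (v'−v)/dt = (0.364950)/0.15 = 2.4330
Δθ = θ'−θ = 0.076727;  (v·dt/L) = 10.6000·0.15/2.4 = 0.662500
tan δ = Δθ·L/(v·dt) = 0.115814  →  δ = 0.1153

δ = 0.1153, a = 2.4330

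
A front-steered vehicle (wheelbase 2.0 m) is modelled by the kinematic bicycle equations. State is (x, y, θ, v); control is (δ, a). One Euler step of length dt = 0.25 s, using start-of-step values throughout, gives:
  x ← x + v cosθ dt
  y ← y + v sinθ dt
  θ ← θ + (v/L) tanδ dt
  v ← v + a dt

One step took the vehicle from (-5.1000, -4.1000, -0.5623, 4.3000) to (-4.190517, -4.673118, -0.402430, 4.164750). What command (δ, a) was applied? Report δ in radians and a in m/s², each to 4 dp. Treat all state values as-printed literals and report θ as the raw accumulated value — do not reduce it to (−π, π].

a = (v'−v)/dt = (-0.135250)/0.25 = -0.5410
Δθ = θ'−θ = 0.159870;  (v·dt/L) = 4.3000·0.25/2.0 = 0.537500
tan δ = Δθ·L/(v·dt) = 0.297433  →  δ = 0.2891

δ = 0.2891, a = -0.5410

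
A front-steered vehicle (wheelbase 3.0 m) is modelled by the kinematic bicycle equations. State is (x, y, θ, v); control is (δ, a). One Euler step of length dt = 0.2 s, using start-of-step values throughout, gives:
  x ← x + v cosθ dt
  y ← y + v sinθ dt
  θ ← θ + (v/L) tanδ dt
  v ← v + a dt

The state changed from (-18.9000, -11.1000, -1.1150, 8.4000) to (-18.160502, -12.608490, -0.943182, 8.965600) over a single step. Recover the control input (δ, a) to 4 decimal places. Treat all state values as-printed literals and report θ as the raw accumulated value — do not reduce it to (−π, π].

δ = 0.2977, a = 2.8280

a = (v'−v)/dt = (0.565600)/0.2 = 2.8280
Δθ = θ'−θ = 0.171818;  (v·dt/L) = 8.4000·0.2/3.0 = 0.560000
tan δ = Δθ·L/(v·dt) = 0.306818  →  δ = 0.2977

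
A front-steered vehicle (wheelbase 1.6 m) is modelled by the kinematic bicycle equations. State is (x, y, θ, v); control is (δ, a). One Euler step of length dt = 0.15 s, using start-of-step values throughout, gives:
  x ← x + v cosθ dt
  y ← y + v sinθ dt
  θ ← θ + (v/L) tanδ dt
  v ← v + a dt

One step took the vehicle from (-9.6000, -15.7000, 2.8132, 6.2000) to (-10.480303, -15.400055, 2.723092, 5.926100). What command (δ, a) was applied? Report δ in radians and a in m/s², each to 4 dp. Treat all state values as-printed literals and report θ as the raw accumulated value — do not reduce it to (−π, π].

δ = -0.1538, a = -1.8260

a = (v'−v)/dt = (-0.273900)/0.15 = -1.8260
Δθ = θ'−θ = -0.090108;  (v·dt/L) = 6.2000·0.15/1.6 = 0.581250
tan δ = Δθ·L/(v·dt) = -0.155025  →  δ = -0.1538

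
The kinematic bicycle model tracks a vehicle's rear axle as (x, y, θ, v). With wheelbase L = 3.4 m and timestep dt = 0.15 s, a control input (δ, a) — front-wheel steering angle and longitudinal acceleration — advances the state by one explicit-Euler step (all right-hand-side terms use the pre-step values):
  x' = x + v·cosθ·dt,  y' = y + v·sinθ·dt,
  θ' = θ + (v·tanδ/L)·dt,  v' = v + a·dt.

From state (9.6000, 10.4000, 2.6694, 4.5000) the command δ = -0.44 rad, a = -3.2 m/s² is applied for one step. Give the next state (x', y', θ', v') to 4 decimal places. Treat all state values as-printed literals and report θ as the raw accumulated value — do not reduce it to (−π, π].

x' = 9.6000 + 4.5000·cos(2.6694)·0.15 = 8.9989
y' = 10.4000 + 4.5000·sin(2.6694)·0.15 = 10.7070
θ' = 2.6694 + (4.5000/3.4)·tan(-0.44)·0.15 = 2.5759
v' = 4.5000 − 3.2000·0.15 = 4.0200

(8.9989, 10.7070, 2.5759, 4.0200)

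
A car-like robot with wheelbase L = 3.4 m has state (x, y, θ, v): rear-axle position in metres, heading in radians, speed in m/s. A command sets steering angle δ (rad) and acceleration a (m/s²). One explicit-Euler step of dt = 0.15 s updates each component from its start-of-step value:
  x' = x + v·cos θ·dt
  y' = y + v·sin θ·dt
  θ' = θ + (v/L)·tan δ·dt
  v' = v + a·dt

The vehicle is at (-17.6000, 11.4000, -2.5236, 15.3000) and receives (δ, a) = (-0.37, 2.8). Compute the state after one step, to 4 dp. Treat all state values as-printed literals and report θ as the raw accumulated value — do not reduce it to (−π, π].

x' = -17.6000 + 15.3000·cos(-2.5236)·0.15 = -19.4705
y' = 11.4000 + 15.3000·sin(-2.5236)·0.15 = 10.0703
θ' = -2.5236 + (15.3000/3.4)·tan(-0.37)·0.15 = -2.7854
v' = 15.3000 + 2.8000·0.15 = 15.7200

(-19.4705, 10.0703, -2.7854, 15.7200)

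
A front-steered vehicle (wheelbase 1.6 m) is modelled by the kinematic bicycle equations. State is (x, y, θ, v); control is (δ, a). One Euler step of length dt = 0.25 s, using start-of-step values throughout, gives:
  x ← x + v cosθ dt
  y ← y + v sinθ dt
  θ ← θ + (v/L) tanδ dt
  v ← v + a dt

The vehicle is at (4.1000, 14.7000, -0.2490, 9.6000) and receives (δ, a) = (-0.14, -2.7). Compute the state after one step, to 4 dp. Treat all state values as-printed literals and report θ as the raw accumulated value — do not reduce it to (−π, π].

(6.4260, 14.1086, -0.4604, 8.9250)

x' = 4.1000 + 9.6000·cos(-0.2490)·0.25 = 6.4260
y' = 14.7000 + 9.6000·sin(-0.2490)·0.25 = 14.1086
θ' = -0.2490 + (9.6000/1.6)·tan(-0.14)·0.25 = -0.4604
v' = 9.6000 − 2.7000·0.25 = 8.9250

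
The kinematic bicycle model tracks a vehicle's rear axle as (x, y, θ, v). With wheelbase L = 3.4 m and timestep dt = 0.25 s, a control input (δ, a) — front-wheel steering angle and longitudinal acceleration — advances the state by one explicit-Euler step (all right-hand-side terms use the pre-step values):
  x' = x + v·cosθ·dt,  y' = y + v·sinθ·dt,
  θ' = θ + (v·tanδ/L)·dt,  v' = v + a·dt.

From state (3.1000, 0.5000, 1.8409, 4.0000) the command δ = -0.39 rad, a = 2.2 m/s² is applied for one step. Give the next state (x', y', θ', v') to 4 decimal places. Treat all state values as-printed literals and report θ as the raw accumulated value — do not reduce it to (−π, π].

x' = 3.1000 + 4.0000·cos(1.8409)·0.25 = 2.8332
y' = 0.5000 + 4.0000·sin(1.8409)·0.25 = 1.4637
θ' = 1.8409 + (4.0000/3.4)·tan(-0.39)·0.25 = 1.7200
v' = 4.0000 + 2.2000·0.25 = 4.5500

(2.8332, 1.4637, 1.7200, 4.5500)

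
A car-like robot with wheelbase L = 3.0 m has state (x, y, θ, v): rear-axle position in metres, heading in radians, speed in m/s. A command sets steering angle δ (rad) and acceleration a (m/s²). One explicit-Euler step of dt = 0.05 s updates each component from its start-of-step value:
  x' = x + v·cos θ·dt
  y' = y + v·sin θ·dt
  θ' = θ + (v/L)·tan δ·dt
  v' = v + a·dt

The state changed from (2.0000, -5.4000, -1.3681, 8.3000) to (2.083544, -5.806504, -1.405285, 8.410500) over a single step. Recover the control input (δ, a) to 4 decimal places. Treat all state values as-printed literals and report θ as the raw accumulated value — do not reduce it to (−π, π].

a = (v'−v)/dt = (0.110500)/0.05 = 2.2100
Δθ = θ'−θ = -0.037185;  (v·dt/L) = 8.3000·0.05/3.0 = 0.138333
tan δ = Δθ·L/(v·dt) = -0.268807  →  δ = -0.2626

δ = -0.2626, a = 2.2100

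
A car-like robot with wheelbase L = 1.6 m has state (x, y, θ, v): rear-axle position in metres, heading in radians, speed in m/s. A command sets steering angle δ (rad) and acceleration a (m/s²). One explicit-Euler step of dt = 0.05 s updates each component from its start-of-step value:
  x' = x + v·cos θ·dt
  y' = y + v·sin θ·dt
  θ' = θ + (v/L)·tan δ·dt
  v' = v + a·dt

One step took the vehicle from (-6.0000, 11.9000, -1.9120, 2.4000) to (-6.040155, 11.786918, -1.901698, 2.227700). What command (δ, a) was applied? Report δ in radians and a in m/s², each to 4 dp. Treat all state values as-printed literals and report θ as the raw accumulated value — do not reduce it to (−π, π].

a = (v'−v)/dt = (-0.172300)/0.05 = -3.4460
Δθ = θ'−θ = 0.010302;  (v·dt/L) = 2.4000·0.05/1.6 = 0.075000
tan δ = Δθ·L/(v·dt) = 0.137360  →  δ = 0.1365

δ = 0.1365, a = -3.4460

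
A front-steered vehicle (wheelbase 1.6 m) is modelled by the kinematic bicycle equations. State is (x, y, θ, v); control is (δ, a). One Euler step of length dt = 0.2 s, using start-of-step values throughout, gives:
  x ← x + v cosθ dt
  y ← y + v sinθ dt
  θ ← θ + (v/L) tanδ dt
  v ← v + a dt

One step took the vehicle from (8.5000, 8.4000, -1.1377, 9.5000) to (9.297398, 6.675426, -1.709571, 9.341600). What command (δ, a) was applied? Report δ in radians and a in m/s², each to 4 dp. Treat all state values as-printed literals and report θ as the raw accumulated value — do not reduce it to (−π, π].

a = (v'−v)/dt = (-0.158400)/0.2 = -0.7920
Δθ = θ'−θ = -0.571871;  (v·dt/L) = 9.5000·0.2/1.6 = 1.187500
tan δ = Δθ·L/(v·dt) = -0.481576  →  δ = -0.4488

δ = -0.4488, a = -0.7920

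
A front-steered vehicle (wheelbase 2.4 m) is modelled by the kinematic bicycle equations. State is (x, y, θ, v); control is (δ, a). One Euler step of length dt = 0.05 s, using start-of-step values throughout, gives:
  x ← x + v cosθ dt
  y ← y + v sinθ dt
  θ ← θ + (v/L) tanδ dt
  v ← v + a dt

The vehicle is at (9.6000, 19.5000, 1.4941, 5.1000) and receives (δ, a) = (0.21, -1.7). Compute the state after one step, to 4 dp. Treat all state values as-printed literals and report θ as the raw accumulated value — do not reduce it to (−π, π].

(9.6195, 19.7543, 1.5167, 5.0150)

x' = 9.6000 + 5.1000·cos(1.4941)·0.05 = 9.6195
y' = 19.5000 + 5.1000·sin(1.4941)·0.05 = 19.7543
θ' = 1.4941 + (5.1000/2.4)·tan(0.21)·0.05 = 1.5167
v' = 5.1000 − 1.7000·0.05 = 5.0150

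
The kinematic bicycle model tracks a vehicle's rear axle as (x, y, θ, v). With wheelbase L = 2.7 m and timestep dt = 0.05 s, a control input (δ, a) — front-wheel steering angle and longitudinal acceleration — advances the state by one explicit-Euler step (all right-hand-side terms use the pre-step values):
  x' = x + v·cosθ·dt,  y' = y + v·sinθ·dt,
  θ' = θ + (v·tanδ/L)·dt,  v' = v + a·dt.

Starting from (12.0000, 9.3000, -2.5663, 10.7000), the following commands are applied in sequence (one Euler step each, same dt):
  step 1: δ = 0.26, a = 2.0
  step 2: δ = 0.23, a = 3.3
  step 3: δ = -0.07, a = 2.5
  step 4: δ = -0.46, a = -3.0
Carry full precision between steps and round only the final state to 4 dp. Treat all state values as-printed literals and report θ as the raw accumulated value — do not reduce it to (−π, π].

after step 1 (δ=0.26, a=2.0): (11.551117, 9.008917, -2.513588, 10.800000)
after step 2 (δ=0.23, a=3.3): (11.114148, 8.691650, -2.466760, 10.965000)
after step 3 (δ=-0.07, a=2.5): (10.686069, 8.349122, -2.480997, 11.090000)
after step 4 (δ=-0.46, a=-3.0): (10.248221, 8.008888, -2.582747, 10.940000)

(10.2482, 8.0089, -2.5827, 10.9400)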